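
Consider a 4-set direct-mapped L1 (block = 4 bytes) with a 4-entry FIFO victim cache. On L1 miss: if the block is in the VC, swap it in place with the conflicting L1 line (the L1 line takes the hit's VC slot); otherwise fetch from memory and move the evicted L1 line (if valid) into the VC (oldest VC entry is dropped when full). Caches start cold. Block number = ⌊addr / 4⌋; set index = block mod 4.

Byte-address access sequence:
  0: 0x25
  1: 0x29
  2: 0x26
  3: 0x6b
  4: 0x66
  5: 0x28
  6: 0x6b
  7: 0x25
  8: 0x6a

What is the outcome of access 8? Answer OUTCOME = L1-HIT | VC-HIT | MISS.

OUTCOME = L1-HIT

  [0] addr=0x25 blk=9 s=1: MISS | VC []
  [1] addr=0x29 blk=10 s=2: MISS | VC []
  [2] addr=0x26 blk=9 s=1: L1-HIT | VC []
  [3] addr=0x6b blk=26 s=2: MISS | VC [10]
  [4] addr=0x66 blk=25 s=1: MISS | VC [10, 9]
  [5] addr=0x28 blk=10 s=2: VC-HIT | VC [26, 9]
  [6] addr=0x6b blk=26 s=2: VC-HIT | VC [10, 9]
  [7] addr=0x25 blk=9 s=1: VC-HIT | VC [10, 25]
  [8] addr=0x6a blk=26 s=2: L1-HIT | VC [10, 25]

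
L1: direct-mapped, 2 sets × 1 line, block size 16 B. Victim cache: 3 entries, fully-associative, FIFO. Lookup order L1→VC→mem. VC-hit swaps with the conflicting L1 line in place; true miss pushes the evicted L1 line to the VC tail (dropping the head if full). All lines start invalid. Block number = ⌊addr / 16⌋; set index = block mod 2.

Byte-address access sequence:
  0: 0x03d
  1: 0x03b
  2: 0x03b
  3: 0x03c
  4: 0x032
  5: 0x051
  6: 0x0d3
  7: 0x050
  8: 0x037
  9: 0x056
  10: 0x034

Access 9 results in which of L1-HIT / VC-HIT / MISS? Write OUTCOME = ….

#0 0x3d→b3/s1 MISS; vc=[]
#1 0x3b→b3/s1 L1-HIT; vc=[]
#2 0x3b→b3/s1 L1-HIT; vc=[]
#3 0x3c→b3/s1 L1-HIT; vc=[]
#4 0x32→b3/s1 L1-HIT; vc=[]
#5 0x51→b5/s1 MISS; vc=[3]
#6 0xd3→b13/s1 MISS; vc=[3,5]
#7 0x50→b5/s1 VC-HIT; vc=[3,13]
#8 0x37→b3/s1 VC-HIT; vc=[5,13]
#9 0x56→b5/s1 VC-HIT; vc=[3,13]
#10 0x34→b3/s1 VC-HIT; vc=[5,13]

OUTCOME = VC-HIT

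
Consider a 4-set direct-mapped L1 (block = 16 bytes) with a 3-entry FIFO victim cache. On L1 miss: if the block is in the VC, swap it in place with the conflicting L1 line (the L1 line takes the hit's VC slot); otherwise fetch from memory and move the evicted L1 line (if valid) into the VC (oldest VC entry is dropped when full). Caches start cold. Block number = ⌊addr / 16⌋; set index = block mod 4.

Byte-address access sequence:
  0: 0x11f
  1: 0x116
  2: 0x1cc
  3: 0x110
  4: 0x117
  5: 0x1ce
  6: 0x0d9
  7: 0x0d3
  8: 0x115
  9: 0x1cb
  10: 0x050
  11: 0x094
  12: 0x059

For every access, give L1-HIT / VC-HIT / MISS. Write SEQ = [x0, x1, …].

SEQ = [MISS, L1-HIT, MISS, L1-HIT, L1-HIT, L1-HIT, MISS, L1-HIT, VC-HIT, L1-HIT, MISS, MISS, VC-HIT]

0: 0x11f (blk 17, set 1) → MISS  vc=[]
1: 0x116 (blk 17, set 1) → L1-HIT  vc=[]
2: 0x1cc (blk 28, set 0) → MISS  vc=[]
3: 0x110 (blk 17, set 1) → L1-HIT  vc=[]
4: 0x117 (blk 17, set 1) → L1-HIT  vc=[]
5: 0x1ce (blk 28, set 0) → L1-HIT  vc=[]
6: 0xd9 (blk 13, set 1) → MISS  vc=[17]
7: 0xd3 (blk 13, set 1) → L1-HIT  vc=[17]
8: 0x115 (blk 17, set 1) → VC-HIT  vc=[13]
9: 0x1cb (blk 28, set 0) → L1-HIT  vc=[13]
10: 0x50 (blk 5, set 1) → MISS  vc=[13, 17]
11: 0x94 (blk 9, set 1) → MISS  vc=[13, 17, 5]
12: 0x59 (blk 5, set 1) → VC-HIT  vc=[13, 17, 9]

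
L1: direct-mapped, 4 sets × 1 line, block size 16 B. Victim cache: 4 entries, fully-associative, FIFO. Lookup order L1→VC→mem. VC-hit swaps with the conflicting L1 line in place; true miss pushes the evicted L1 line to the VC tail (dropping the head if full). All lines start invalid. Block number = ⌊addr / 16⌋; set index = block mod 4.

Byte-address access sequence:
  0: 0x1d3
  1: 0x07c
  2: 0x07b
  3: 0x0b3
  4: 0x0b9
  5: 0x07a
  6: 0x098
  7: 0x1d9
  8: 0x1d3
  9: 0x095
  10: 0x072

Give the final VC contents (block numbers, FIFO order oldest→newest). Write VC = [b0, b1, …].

VC = [11, 29]

  [0] addr=0x1d3 blk=29 s=1: MISS | VC []
  [1] addr=0x7c blk=7 s=3: MISS | VC []
  [2] addr=0x7b blk=7 s=3: L1-HIT | VC []
  [3] addr=0xb3 blk=11 s=3: MISS | VC [7]
  [4] addr=0xb9 blk=11 s=3: L1-HIT | VC [7]
  [5] addr=0x7a blk=7 s=3: VC-HIT | VC [11]
  [6] addr=0x98 blk=9 s=1: MISS | VC [11, 29]
  [7] addr=0x1d9 blk=29 s=1: VC-HIT | VC [11, 9]
  [8] addr=0x1d3 blk=29 s=1: L1-HIT | VC [11, 9]
  [9] addr=0x95 blk=9 s=1: VC-HIT | VC [11, 29]
  [10] addr=0x72 blk=7 s=3: L1-HIT | VC [11, 29]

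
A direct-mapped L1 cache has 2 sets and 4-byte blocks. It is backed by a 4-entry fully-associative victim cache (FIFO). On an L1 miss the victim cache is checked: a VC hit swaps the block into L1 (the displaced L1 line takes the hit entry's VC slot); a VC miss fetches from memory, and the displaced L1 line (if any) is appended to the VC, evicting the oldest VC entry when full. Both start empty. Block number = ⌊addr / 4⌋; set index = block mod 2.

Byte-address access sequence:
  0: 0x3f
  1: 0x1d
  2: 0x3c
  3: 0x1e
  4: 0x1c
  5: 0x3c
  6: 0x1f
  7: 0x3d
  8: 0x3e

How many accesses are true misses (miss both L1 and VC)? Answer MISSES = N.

MISSES = 2

  [0] addr=0x3f blk=15 s=1: MISS | VC []
  [1] addr=0x1d blk=7 s=1: MISS | VC [15]
  [2] addr=0x3c blk=15 s=1: VC-HIT | VC [7]
  [3] addr=0x1e blk=7 s=1: VC-HIT | VC [15]
  [4] addr=0x1c blk=7 s=1: L1-HIT | VC [15]
  [5] addr=0x3c blk=15 s=1: VC-HIT | VC [7]
  [6] addr=0x1f blk=7 s=1: VC-HIT | VC [15]
  [7] addr=0x3d blk=15 s=1: VC-HIT | VC [7]
  [8] addr=0x3e blk=15 s=1: L1-HIT | VC [7]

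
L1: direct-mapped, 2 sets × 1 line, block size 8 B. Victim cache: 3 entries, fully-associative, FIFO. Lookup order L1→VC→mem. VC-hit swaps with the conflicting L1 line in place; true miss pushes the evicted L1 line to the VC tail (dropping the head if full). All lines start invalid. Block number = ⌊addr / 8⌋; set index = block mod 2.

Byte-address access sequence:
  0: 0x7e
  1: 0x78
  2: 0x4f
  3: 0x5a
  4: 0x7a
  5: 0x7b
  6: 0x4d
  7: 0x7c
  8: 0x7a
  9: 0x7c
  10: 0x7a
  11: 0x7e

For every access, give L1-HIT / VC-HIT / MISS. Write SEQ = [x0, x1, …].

SEQ = [MISS, L1-HIT, MISS, MISS, VC-HIT, L1-HIT, VC-HIT, VC-HIT, L1-HIT, L1-HIT, L1-HIT, L1-HIT]

#0 0x7e→b15/s1 MISS; vc=[]
#1 0x78→b15/s1 L1-HIT; vc=[]
#2 0x4f→b9/s1 MISS; vc=[15]
#3 0x5a→b11/s1 MISS; vc=[15,9]
#4 0x7a→b15/s1 VC-HIT; vc=[11,9]
#5 0x7b→b15/s1 L1-HIT; vc=[11,9]
#6 0x4d→b9/s1 VC-HIT; vc=[11,15]
#7 0x7c→b15/s1 VC-HIT; vc=[11,9]
#8 0x7a→b15/s1 L1-HIT; vc=[11,9]
#9 0x7c→b15/s1 L1-HIT; vc=[11,9]
#10 0x7a→b15/s1 L1-HIT; vc=[11,9]
#11 0x7e→b15/s1 L1-HIT; vc=[11,9]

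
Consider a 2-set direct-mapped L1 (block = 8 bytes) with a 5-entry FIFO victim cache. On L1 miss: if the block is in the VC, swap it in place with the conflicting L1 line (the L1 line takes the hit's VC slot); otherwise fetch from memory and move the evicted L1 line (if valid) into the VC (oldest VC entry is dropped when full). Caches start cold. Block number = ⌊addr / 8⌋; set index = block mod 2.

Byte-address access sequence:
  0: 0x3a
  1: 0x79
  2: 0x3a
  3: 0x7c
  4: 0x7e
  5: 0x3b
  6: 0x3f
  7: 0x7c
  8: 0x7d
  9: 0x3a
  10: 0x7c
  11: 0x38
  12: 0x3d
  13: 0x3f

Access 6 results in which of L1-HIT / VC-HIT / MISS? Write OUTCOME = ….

OUTCOME = L1-HIT

0: 0x3a (blk 7, set 1) → MISS  vc=[]
1: 0x79 (blk 15, set 1) → MISS  vc=[7]
2: 0x3a (blk 7, set 1) → VC-HIT  vc=[15]
3: 0x7c (blk 15, set 1) → VC-HIT  vc=[7]
4: 0x7e (blk 15, set 1) → L1-HIT  vc=[7]
5: 0x3b (blk 7, set 1) → VC-HIT  vc=[15]
6: 0x3f (blk 7, set 1) → L1-HIT  vc=[15]
7: 0x7c (blk 15, set 1) → VC-HIT  vc=[7]
8: 0x7d (blk 15, set 1) → L1-HIT  vc=[7]
9: 0x3a (blk 7, set 1) → VC-HIT  vc=[15]
10: 0x7c (blk 15, set 1) → VC-HIT  vc=[7]
11: 0x38 (blk 7, set 1) → VC-HIT  vc=[15]
12: 0x3d (blk 7, set 1) → L1-HIT  vc=[15]
13: 0x3f (blk 7, set 1) → L1-HIT  vc=[15]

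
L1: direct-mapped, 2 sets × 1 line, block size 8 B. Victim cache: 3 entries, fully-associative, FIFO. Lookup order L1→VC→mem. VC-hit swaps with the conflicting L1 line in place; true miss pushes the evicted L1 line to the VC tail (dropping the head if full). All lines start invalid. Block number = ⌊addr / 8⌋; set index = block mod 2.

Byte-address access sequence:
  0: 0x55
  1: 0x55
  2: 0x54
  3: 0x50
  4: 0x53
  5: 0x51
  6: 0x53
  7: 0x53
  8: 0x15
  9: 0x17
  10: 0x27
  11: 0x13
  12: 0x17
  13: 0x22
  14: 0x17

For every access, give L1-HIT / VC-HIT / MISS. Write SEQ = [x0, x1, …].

SEQ = [MISS, L1-HIT, L1-HIT, L1-HIT, L1-HIT, L1-HIT, L1-HIT, L1-HIT, MISS, L1-HIT, MISS, VC-HIT, L1-HIT, VC-HIT, VC-HIT]

0: 0x55 (blk 10, set 0) → MISS  vc=[]
1: 0x55 (blk 10, set 0) → L1-HIT  vc=[]
2: 0x54 (blk 10, set 0) → L1-HIT  vc=[]
3: 0x50 (blk 10, set 0) → L1-HIT  vc=[]
4: 0x53 (blk 10, set 0) → L1-HIT  vc=[]
5: 0x51 (blk 10, set 0) → L1-HIT  vc=[]
6: 0x53 (blk 10, set 0) → L1-HIT  vc=[]
7: 0x53 (blk 10, set 0) → L1-HIT  vc=[]
8: 0x15 (blk 2, set 0) → MISS  vc=[10]
9: 0x17 (blk 2, set 0) → L1-HIT  vc=[10]
10: 0x27 (blk 4, set 0) → MISS  vc=[10, 2]
11: 0x13 (blk 2, set 0) → VC-HIT  vc=[10, 4]
12: 0x17 (blk 2, set 0) → L1-HIT  vc=[10, 4]
13: 0x22 (blk 4, set 0) → VC-HIT  vc=[10, 2]
14: 0x17 (blk 2, set 0) → VC-HIT  vc=[10, 4]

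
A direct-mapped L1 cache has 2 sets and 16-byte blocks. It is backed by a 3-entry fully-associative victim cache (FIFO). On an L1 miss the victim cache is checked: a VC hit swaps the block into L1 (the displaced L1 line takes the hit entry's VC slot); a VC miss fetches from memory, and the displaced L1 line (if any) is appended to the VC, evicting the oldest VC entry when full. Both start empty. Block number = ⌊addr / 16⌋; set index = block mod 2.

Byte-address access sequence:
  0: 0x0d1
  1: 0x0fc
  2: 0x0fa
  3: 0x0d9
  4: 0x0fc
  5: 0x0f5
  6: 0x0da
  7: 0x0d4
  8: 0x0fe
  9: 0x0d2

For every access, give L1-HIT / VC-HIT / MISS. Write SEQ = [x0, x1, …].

SEQ = [MISS, MISS, L1-HIT, VC-HIT, VC-HIT, L1-HIT, VC-HIT, L1-HIT, VC-HIT, VC-HIT]

0: 0xd1 (blk 13, set 1) → MISS  vc=[]
1: 0xfc (blk 15, set 1) → MISS  vc=[13]
2: 0xfa (blk 15, set 1) → L1-HIT  vc=[13]
3: 0xd9 (blk 13, set 1) → VC-HIT  vc=[15]
4: 0xfc (blk 15, set 1) → VC-HIT  vc=[13]
5: 0xf5 (blk 15, set 1) → L1-HIT  vc=[13]
6: 0xda (blk 13, set 1) → VC-HIT  vc=[15]
7: 0xd4 (blk 13, set 1) → L1-HIT  vc=[15]
8: 0xfe (blk 15, set 1) → VC-HIT  vc=[13]
9: 0xd2 (blk 13, set 1) → VC-HIT  vc=[15]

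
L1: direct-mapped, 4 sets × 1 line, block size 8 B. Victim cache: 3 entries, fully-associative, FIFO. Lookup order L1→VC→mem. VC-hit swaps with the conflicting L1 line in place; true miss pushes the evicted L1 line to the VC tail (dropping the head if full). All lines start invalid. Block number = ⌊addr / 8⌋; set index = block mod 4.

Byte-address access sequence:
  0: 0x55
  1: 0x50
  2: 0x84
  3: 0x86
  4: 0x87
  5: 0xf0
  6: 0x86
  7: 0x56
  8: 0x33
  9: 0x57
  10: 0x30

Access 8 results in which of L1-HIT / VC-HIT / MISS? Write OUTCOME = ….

OUTCOME = MISS

0: 0x55 (blk 10, set 2) → MISS  vc=[]
1: 0x50 (blk 10, set 2) → L1-HIT  vc=[]
2: 0x84 (blk 16, set 0) → MISS  vc=[]
3: 0x86 (blk 16, set 0) → L1-HIT  vc=[]
4: 0x87 (blk 16, set 0) → L1-HIT  vc=[]
5: 0xf0 (blk 30, set 2) → MISS  vc=[10]
6: 0x86 (blk 16, set 0) → L1-HIT  vc=[10]
7: 0x56 (blk 10, set 2) → VC-HIT  vc=[30]
8: 0x33 (blk 6, set 2) → MISS  vc=[30, 10]
9: 0x57 (blk 10, set 2) → VC-HIT  vc=[30, 6]
10: 0x30 (blk 6, set 2) → VC-HIT  vc=[30, 10]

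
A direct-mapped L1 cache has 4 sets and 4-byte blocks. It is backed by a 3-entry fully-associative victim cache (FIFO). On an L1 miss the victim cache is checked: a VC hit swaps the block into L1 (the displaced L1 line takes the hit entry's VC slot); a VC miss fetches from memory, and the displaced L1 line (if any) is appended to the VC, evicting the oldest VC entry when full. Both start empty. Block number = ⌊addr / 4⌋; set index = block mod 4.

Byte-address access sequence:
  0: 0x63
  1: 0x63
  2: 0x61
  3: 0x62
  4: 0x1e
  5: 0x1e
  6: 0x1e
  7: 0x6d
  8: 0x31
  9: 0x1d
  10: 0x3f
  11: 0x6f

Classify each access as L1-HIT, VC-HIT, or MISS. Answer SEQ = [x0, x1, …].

SEQ = [MISS, L1-HIT, L1-HIT, L1-HIT, MISS, L1-HIT, L1-HIT, MISS, MISS, VC-HIT, MISS, VC-HIT]

#0 0x63→b24/s0 MISS; vc=[]
#1 0x63→b24/s0 L1-HIT; vc=[]
#2 0x61→b24/s0 L1-HIT; vc=[]
#3 0x62→b24/s0 L1-HIT; vc=[]
#4 0x1e→b7/s3 MISS; vc=[]
#5 0x1e→b7/s3 L1-HIT; vc=[]
#6 0x1e→b7/s3 L1-HIT; vc=[]
#7 0x6d→b27/s3 MISS; vc=[7]
#8 0x31→b12/s0 MISS; vc=[7,24]
#9 0x1d→b7/s3 VC-HIT; vc=[27,24]
#10 0x3f→b15/s3 MISS; vc=[27,24,7]
#11 0x6f→b27/s3 VC-HIT; vc=[15,24,7]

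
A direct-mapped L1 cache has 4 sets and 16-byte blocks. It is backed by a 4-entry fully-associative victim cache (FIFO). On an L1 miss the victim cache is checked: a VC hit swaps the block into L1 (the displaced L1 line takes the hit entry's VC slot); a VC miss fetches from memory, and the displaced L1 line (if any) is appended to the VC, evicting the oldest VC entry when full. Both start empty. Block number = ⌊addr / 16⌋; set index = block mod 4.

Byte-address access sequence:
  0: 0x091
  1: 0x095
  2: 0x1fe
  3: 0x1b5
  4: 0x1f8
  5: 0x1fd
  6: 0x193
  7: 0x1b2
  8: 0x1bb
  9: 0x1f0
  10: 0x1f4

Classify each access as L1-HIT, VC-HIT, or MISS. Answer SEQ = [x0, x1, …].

SEQ = [MISS, L1-HIT, MISS, MISS, VC-HIT, L1-HIT, MISS, VC-HIT, L1-HIT, VC-HIT, L1-HIT]

#0 0x91→b9/s1 MISS; vc=[]
#1 0x95→b9/s1 L1-HIT; vc=[]
#2 0x1fe→b31/s3 MISS; vc=[]
#3 0x1b5→b27/s3 MISS; vc=[31]
#4 0x1f8→b31/s3 VC-HIT; vc=[27]
#5 0x1fd→b31/s3 L1-HIT; vc=[27]
#6 0x193→b25/s1 MISS; vc=[27,9]
#7 0x1b2→b27/s3 VC-HIT; vc=[31,9]
#8 0x1bb→b27/s3 L1-HIT; vc=[31,9]
#9 0x1f0→b31/s3 VC-HIT; vc=[27,9]
#10 0x1f4→b31/s3 L1-HIT; vc=[27,9]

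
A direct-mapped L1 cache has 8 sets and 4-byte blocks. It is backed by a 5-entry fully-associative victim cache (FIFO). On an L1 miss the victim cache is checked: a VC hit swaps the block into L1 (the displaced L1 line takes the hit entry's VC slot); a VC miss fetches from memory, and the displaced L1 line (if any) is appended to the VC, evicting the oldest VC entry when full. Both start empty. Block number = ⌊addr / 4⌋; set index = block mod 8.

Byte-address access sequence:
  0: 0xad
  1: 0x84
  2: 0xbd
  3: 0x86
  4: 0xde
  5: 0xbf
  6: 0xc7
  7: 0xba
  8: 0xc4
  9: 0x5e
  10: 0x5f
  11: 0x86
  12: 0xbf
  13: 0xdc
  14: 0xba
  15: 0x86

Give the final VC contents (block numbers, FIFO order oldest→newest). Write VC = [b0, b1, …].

VC = [47, 49, 23]

#0 0xad→b43/s3 MISS; vc=[]
#1 0x84→b33/s1 MISS; vc=[]
#2 0xbd→b47/s7 MISS; vc=[]
#3 0x86→b33/s1 L1-HIT; vc=[]
#4 0xde→b55/s7 MISS; vc=[47]
#5 0xbf→b47/s7 VC-HIT; vc=[55]
#6 0xc7→b49/s1 MISS; vc=[55,33]
#7 0xba→b46/s6 MISS; vc=[55,33]
#8 0xc4→b49/s1 L1-HIT; vc=[55,33]
#9 0x5e→b23/s7 MISS; vc=[55,33,47]
#10 0x5f→b23/s7 L1-HIT; vc=[55,33,47]
#11 0x86→b33/s1 VC-HIT; vc=[55,49,47]
#12 0xbf→b47/s7 VC-HIT; vc=[55,49,23]
#13 0xdc→b55/s7 VC-HIT; vc=[47,49,23]
#14 0xba→b46/s6 L1-HIT; vc=[47,49,23]
#15 0x86→b33/s1 L1-HIT; vc=[47,49,23]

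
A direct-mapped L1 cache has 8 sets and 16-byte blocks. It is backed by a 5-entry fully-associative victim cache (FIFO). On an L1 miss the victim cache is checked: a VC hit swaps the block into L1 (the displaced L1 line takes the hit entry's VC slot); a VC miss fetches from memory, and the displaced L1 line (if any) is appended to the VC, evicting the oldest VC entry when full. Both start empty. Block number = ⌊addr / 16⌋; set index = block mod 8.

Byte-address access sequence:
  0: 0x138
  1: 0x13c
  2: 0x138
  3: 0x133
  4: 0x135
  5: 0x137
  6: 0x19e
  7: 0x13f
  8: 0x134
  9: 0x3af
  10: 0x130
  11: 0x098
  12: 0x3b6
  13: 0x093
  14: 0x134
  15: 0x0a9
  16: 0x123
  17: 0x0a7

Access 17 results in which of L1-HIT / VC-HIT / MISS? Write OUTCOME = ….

0: 0x138 (blk 19, set 3) → MISS  vc=[]
1: 0x13c (blk 19, set 3) → L1-HIT  vc=[]
2: 0x138 (blk 19, set 3) → L1-HIT  vc=[]
3: 0x133 (blk 19, set 3) → L1-HIT  vc=[]
4: 0x135 (blk 19, set 3) → L1-HIT  vc=[]
5: 0x137 (blk 19, set 3) → L1-HIT  vc=[]
6: 0x19e (blk 25, set 1) → MISS  vc=[]
7: 0x13f (blk 19, set 3) → L1-HIT  vc=[]
8: 0x134 (blk 19, set 3) → L1-HIT  vc=[]
9: 0x3af (blk 58, set 2) → MISS  vc=[]
10: 0x130 (blk 19, set 3) → L1-HIT  vc=[]
11: 0x98 (blk 9, set 1) → MISS  vc=[25]
12: 0x3b6 (blk 59, set 3) → MISS  vc=[25, 19]
13: 0x93 (blk 9, set 1) → L1-HIT  vc=[25, 19]
14: 0x134 (blk 19, set 3) → VC-HIT  vc=[25, 59]
15: 0xa9 (blk 10, set 2) → MISS  vc=[25, 59, 58]
16: 0x123 (blk 18, set 2) → MISS  vc=[25, 59, 58, 10]
17: 0xa7 (blk 10, set 2) → VC-HIT  vc=[25, 59, 58, 18]

OUTCOME = VC-HIT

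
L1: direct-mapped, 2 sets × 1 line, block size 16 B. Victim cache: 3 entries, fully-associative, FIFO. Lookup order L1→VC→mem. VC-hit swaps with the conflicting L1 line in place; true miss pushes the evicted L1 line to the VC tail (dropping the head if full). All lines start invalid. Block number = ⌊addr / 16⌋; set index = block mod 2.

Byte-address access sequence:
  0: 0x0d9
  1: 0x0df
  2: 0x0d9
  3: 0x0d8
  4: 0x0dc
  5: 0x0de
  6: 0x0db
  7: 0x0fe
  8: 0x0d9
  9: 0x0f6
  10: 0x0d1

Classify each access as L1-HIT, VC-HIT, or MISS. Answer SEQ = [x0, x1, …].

  [0] addr=0xd9 blk=13 s=1: MISS | VC []
  [1] addr=0xdf blk=13 s=1: L1-HIT | VC []
  [2] addr=0xd9 blk=13 s=1: L1-HIT | VC []
  [3] addr=0xd8 blk=13 s=1: L1-HIT | VC []
  [4] addr=0xdc blk=13 s=1: L1-HIT | VC []
  [5] addr=0xde blk=13 s=1: L1-HIT | VC []
  [6] addr=0xdb blk=13 s=1: L1-HIT | VC []
  [7] addr=0xfe blk=15 s=1: MISS | VC [13]
  [8] addr=0xd9 blk=13 s=1: VC-HIT | VC [15]
  [9] addr=0xf6 blk=15 s=1: VC-HIT | VC [13]
  [10] addr=0xd1 blk=13 s=1: VC-HIT | VC [15]

SEQ = [MISS, L1-HIT, L1-HIT, L1-HIT, L1-HIT, L1-HIT, L1-HIT, MISS, VC-HIT, VC-HIT, VC-HIT]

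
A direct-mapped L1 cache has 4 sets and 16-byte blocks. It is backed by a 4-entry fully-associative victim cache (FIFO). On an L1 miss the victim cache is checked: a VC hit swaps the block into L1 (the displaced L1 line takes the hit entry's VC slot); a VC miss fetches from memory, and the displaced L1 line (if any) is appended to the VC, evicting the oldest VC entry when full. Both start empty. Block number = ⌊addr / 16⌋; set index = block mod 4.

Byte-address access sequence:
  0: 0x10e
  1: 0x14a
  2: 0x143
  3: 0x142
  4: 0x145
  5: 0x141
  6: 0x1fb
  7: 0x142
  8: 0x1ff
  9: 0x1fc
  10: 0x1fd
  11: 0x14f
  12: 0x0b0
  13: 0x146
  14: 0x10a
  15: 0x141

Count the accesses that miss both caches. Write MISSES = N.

MISSES = 4

0: 0x10e (blk 16, set 0) → MISS  vc=[]
1: 0x14a (blk 20, set 0) → MISS  vc=[16]
2: 0x143 (blk 20, set 0) → L1-HIT  vc=[16]
3: 0x142 (blk 20, set 0) → L1-HIT  vc=[16]
4: 0x145 (blk 20, set 0) → L1-HIT  vc=[16]
5: 0x141 (blk 20, set 0) → L1-HIT  vc=[16]
6: 0x1fb (blk 31, set 3) → MISS  vc=[16]
7: 0x142 (blk 20, set 0) → L1-HIT  vc=[16]
8: 0x1ff (blk 31, set 3) → L1-HIT  vc=[16]
9: 0x1fc (blk 31, set 3) → L1-HIT  vc=[16]
10: 0x1fd (blk 31, set 3) → L1-HIT  vc=[16]
11: 0x14f (blk 20, set 0) → L1-HIT  vc=[16]
12: 0xb0 (blk 11, set 3) → MISS  vc=[16, 31]
13: 0x146 (blk 20, set 0) → L1-HIT  vc=[16, 31]
14: 0x10a (blk 16, set 0) → VC-HIT  vc=[20, 31]
15: 0x141 (blk 20, set 0) → VC-HIT  vc=[16, 31]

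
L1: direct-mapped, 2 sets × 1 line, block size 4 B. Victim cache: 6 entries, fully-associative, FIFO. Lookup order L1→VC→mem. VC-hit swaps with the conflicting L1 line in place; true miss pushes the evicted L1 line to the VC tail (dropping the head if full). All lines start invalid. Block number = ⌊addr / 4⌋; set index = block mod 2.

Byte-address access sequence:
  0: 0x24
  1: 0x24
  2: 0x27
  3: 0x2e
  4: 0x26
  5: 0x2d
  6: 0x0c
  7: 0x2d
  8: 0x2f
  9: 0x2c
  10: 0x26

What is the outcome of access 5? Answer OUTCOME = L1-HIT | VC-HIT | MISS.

OUTCOME = VC-HIT

  [0] addr=0x24 blk=9 s=1: MISS | VC []
  [1] addr=0x24 blk=9 s=1: L1-HIT | VC []
  [2] addr=0x27 blk=9 s=1: L1-HIT | VC []
  [3] addr=0x2e blk=11 s=1: MISS | VC [9]
  [4] addr=0x26 blk=9 s=1: VC-HIT | VC [11]
  [5] addr=0x2d blk=11 s=1: VC-HIT | VC [9]
  [6] addr=0xc blk=3 s=1: MISS | VC [9, 11]
  [7] addr=0x2d blk=11 s=1: VC-HIT | VC [9, 3]
  [8] addr=0x2f blk=11 s=1: L1-HIT | VC [9, 3]
  [9] addr=0x2c blk=11 s=1: L1-HIT | VC [9, 3]
  [10] addr=0x26 blk=9 s=1: VC-HIT | VC [11, 3]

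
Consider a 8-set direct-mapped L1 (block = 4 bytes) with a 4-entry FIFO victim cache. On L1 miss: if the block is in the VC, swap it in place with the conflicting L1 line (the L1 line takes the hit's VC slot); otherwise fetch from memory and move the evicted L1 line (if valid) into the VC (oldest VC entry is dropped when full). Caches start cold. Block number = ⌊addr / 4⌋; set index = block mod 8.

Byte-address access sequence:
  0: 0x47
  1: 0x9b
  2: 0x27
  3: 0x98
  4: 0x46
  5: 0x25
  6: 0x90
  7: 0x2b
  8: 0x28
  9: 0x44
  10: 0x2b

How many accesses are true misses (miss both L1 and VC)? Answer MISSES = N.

MISSES = 5

  [0] addr=0x47 blk=17 s=1: MISS | VC []
  [1] addr=0x9b blk=38 s=6: MISS | VC []
  [2] addr=0x27 blk=9 s=1: MISS | VC [17]
  [3] addr=0x98 blk=38 s=6: L1-HIT | VC [17]
  [4] addr=0x46 blk=17 s=1: VC-HIT | VC [9]
  [5] addr=0x25 blk=9 s=1: VC-HIT | VC [17]
  [6] addr=0x90 blk=36 s=4: MISS | VC [17]
  [7] addr=0x2b blk=10 s=2: MISS | VC [17]
  [8] addr=0x28 blk=10 s=2: L1-HIT | VC [17]
  [9] addr=0x44 blk=17 s=1: VC-HIT | VC [9]
  [10] addr=0x2b blk=10 s=2: L1-HIT | VC [9]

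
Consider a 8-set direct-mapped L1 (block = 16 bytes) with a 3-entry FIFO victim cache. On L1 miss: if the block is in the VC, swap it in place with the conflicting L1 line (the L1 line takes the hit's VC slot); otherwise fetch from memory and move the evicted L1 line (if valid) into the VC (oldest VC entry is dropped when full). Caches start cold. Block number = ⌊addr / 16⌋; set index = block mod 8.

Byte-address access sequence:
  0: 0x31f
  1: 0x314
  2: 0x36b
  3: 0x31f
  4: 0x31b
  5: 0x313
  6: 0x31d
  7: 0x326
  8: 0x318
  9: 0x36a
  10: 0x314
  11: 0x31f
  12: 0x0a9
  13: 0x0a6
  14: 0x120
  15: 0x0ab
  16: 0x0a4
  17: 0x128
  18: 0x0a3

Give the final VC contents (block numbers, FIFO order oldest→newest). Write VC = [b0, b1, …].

VC = [50, 18]

#0 0x31f→b49/s1 MISS; vc=[]
#1 0x314→b49/s1 L1-HIT; vc=[]
#2 0x36b→b54/s6 MISS; vc=[]
#3 0x31f→b49/s1 L1-HIT; vc=[]
#4 0x31b→b49/s1 L1-HIT; vc=[]
#5 0x313→b49/s1 L1-HIT; vc=[]
#6 0x31d→b49/s1 L1-HIT; vc=[]
#7 0x326→b50/s2 MISS; vc=[]
#8 0x318→b49/s1 L1-HIT; vc=[]
#9 0x36a→b54/s6 L1-HIT; vc=[]
#10 0x314→b49/s1 L1-HIT; vc=[]
#11 0x31f→b49/s1 L1-HIT; vc=[]
#12 0xa9→b10/s2 MISS; vc=[50]
#13 0xa6→b10/s2 L1-HIT; vc=[50]
#14 0x120→b18/s2 MISS; vc=[50,10]
#15 0xab→b10/s2 VC-HIT; vc=[50,18]
#16 0xa4→b10/s2 L1-HIT; vc=[50,18]
#17 0x128→b18/s2 VC-HIT; vc=[50,10]
#18 0xa3→b10/s2 VC-HIT; vc=[50,18]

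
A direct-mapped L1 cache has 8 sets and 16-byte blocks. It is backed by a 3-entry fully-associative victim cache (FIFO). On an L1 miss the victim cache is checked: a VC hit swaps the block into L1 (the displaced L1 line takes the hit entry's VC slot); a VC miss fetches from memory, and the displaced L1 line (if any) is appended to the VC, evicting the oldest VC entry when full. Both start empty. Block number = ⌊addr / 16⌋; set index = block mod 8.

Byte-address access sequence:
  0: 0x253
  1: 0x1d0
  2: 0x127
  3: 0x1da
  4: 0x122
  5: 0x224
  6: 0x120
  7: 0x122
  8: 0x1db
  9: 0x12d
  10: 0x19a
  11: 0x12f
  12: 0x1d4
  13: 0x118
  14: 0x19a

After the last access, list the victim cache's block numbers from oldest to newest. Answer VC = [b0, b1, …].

VC = [37, 34, 17]

#0 0x253→b37/s5 MISS; vc=[]
#1 0x1d0→b29/s5 MISS; vc=[37]
#2 0x127→b18/s2 MISS; vc=[37]
#3 0x1da→b29/s5 L1-HIT; vc=[37]
#4 0x122→b18/s2 L1-HIT; vc=[37]
#5 0x224→b34/s2 MISS; vc=[37,18]
#6 0x120→b18/s2 VC-HIT; vc=[37,34]
#7 0x122→b18/s2 L1-HIT; vc=[37,34]
#8 0x1db→b29/s5 L1-HIT; vc=[37,34]
#9 0x12d→b18/s2 L1-HIT; vc=[37,34]
#10 0x19a→b25/s1 MISS; vc=[37,34]
#11 0x12f→b18/s2 L1-HIT; vc=[37,34]
#12 0x1d4→b29/s5 L1-HIT; vc=[37,34]
#13 0x118→b17/s1 MISS; vc=[37,34,25]
#14 0x19a→b25/s1 VC-HIT; vc=[37,34,17]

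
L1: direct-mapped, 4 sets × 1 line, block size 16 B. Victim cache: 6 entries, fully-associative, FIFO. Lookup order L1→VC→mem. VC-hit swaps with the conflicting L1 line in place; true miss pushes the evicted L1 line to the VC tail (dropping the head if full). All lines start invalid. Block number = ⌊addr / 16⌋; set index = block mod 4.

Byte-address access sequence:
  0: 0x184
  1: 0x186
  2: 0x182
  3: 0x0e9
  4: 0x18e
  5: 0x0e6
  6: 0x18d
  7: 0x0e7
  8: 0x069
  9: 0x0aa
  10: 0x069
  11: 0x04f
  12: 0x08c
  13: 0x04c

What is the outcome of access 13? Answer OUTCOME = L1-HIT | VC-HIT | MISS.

OUTCOME = VC-HIT

  [0] addr=0x184 blk=24 s=0: MISS | VC []
  [1] addr=0x186 blk=24 s=0: L1-HIT | VC []
  [2] addr=0x182 blk=24 s=0: L1-HIT | VC []
  [3] addr=0xe9 blk=14 s=2: MISS | VC []
  [4] addr=0x18e blk=24 s=0: L1-HIT | VC []
  [5] addr=0xe6 blk=14 s=2: L1-HIT | VC []
  [6] addr=0x18d blk=24 s=0: L1-HIT | VC []
  [7] addr=0xe7 blk=14 s=2: L1-HIT | VC []
  [8] addr=0x69 blk=6 s=2: MISS | VC [14]
  [9] addr=0xaa blk=10 s=2: MISS | VC [14, 6]
  [10] addr=0x69 blk=6 s=2: VC-HIT | VC [14, 10]
  [11] addr=0x4f blk=4 s=0: MISS | VC [14, 10, 24]
  [12] addr=0x8c blk=8 s=0: MISS | VC [14, 10, 24, 4]
  [13] addr=0x4c blk=4 s=0: VC-HIT | VC [14, 10, 24, 8]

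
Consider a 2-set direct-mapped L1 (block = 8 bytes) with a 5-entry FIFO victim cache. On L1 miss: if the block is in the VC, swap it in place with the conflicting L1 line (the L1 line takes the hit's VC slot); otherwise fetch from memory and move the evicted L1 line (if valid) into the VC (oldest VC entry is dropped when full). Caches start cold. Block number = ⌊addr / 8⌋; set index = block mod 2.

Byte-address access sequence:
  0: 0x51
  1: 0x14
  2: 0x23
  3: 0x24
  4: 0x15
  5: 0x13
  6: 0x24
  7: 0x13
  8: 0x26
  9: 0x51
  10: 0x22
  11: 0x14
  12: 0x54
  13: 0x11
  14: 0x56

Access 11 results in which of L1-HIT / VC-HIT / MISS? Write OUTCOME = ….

OUTCOME = VC-HIT

  [0] addr=0x51 blk=10 s=0: MISS | VC []
  [1] addr=0x14 blk=2 s=0: MISS | VC [10]
  [2] addr=0x23 blk=4 s=0: MISS | VC [10, 2]
  [3] addr=0x24 blk=4 s=0: L1-HIT | VC [10, 2]
  [4] addr=0x15 blk=2 s=0: VC-HIT | VC [10, 4]
  [5] addr=0x13 blk=2 s=0: L1-HIT | VC [10, 4]
  [6] addr=0x24 blk=4 s=0: VC-HIT | VC [10, 2]
  [7] addr=0x13 blk=2 s=0: VC-HIT | VC [10, 4]
  [8] addr=0x26 blk=4 s=0: VC-HIT | VC [10, 2]
  [9] addr=0x51 blk=10 s=0: VC-HIT | VC [4, 2]
  [10] addr=0x22 blk=4 s=0: VC-HIT | VC [10, 2]
  [11] addr=0x14 blk=2 s=0: VC-HIT | VC [10, 4]
  [12] addr=0x54 blk=10 s=0: VC-HIT | VC [2, 4]
  [13] addr=0x11 blk=2 s=0: VC-HIT | VC [10, 4]
  [14] addr=0x56 blk=10 s=0: VC-HIT | VC [2, 4]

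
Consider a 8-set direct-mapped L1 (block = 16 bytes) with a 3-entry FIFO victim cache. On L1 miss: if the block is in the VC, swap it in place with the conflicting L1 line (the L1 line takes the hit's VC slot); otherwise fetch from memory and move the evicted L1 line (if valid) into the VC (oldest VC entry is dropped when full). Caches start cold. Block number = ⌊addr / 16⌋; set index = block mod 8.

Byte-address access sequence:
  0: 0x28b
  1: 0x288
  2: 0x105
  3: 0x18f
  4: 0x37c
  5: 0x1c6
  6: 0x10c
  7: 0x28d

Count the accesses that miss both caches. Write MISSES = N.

MISSES = 5

0: 0x28b (blk 40, set 0) → MISS  vc=[]
1: 0x288 (blk 40, set 0) → L1-HIT  vc=[]
2: 0x105 (blk 16, set 0) → MISS  vc=[40]
3: 0x18f (blk 24, set 0) → MISS  vc=[40, 16]
4: 0x37c (blk 55, set 7) → MISS  vc=[40, 16]
5: 0x1c6 (blk 28, set 4) → MISS  vc=[40, 16]
6: 0x10c (blk 16, set 0) → VC-HIT  vc=[40, 24]
7: 0x28d (blk 40, set 0) → VC-HIT  vc=[16, 24]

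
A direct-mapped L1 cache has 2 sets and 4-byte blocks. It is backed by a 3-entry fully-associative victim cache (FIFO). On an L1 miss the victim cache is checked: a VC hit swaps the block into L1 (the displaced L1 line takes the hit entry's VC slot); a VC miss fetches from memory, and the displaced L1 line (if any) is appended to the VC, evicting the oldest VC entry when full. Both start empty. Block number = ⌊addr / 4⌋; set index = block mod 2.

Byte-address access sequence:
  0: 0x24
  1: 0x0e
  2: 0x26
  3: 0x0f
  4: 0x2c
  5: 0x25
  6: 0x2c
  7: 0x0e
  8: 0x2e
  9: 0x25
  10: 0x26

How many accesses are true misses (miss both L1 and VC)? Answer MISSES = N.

#0 0x24→b9/s1 MISS; vc=[]
#1 0xe→b3/s1 MISS; vc=[9]
#2 0x26→b9/s1 VC-HIT; vc=[3]
#3 0xf→b3/s1 VC-HIT; vc=[9]
#4 0x2c→b11/s1 MISS; vc=[9,3]
#5 0x25→b9/s1 VC-HIT; vc=[11,3]
#6 0x2c→b11/s1 VC-HIT; vc=[9,3]
#7 0xe→b3/s1 VC-HIT; vc=[9,11]
#8 0x2e→b11/s1 VC-HIT; vc=[9,3]
#9 0x25→b9/s1 VC-HIT; vc=[11,3]
#10 0x26→b9/s1 L1-HIT; vc=[11,3]

MISSES = 3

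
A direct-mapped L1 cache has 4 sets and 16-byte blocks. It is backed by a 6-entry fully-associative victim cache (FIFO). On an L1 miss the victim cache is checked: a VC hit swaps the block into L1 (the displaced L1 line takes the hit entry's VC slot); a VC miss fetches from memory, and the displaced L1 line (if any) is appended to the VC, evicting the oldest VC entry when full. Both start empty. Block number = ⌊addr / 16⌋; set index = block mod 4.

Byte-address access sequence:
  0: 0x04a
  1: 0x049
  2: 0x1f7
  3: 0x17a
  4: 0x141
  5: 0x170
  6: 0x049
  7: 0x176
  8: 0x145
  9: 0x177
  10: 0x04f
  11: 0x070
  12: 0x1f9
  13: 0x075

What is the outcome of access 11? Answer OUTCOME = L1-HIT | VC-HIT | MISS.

0: 0x4a (blk 4, set 0) → MISS  vc=[]
1: 0x49 (blk 4, set 0) → L1-HIT  vc=[]
2: 0x1f7 (blk 31, set 3) → MISS  vc=[]
3: 0x17a (blk 23, set 3) → MISS  vc=[31]
4: 0x141 (blk 20, set 0) → MISS  vc=[31, 4]
5: 0x170 (blk 23, set 3) → L1-HIT  vc=[31, 4]
6: 0x49 (blk 4, set 0) → VC-HIT  vc=[31, 20]
7: 0x176 (blk 23, set 3) → L1-HIT  vc=[31, 20]
8: 0x145 (blk 20, set 0) → VC-HIT  vc=[31, 4]
9: 0x177 (blk 23, set 3) → L1-HIT  vc=[31, 4]
10: 0x4f (blk 4, set 0) → VC-HIT  vc=[31, 20]
11: 0x70 (blk 7, set 3) → MISS  vc=[31, 20, 23]
12: 0x1f9 (blk 31, set 3) → VC-HIT  vc=[7, 20, 23]
13: 0x75 (blk 7, set 3) → VC-HIT  vc=[31, 20, 23]

OUTCOME = MISS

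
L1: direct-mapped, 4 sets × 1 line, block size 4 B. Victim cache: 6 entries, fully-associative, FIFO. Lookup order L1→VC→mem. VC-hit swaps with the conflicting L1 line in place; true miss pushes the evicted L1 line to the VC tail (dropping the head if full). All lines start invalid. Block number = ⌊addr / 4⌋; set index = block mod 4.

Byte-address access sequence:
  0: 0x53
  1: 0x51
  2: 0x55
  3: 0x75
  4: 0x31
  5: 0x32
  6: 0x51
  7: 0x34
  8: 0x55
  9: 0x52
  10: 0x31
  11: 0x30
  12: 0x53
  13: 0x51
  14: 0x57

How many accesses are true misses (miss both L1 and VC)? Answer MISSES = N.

MISSES = 5

#0 0x53→b20/s0 MISS; vc=[]
#1 0x51→b20/s0 L1-HIT; vc=[]
#2 0x55→b21/s1 MISS; vc=[]
#3 0x75→b29/s1 MISS; vc=[21]
#4 0x31→b12/s0 MISS; vc=[21,20]
#5 0x32→b12/s0 L1-HIT; vc=[21,20]
#6 0x51→b20/s0 VC-HIT; vc=[21,12]
#7 0x34→b13/s1 MISS; vc=[21,12,29]
#8 0x55→b21/s1 VC-HIT; vc=[13,12,29]
#9 0x52→b20/s0 L1-HIT; vc=[13,12,29]
#10 0x31→b12/s0 VC-HIT; vc=[13,20,29]
#11 0x30→b12/s0 L1-HIT; vc=[13,20,29]
#12 0x53→b20/s0 VC-HIT; vc=[13,12,29]
#13 0x51→b20/s0 L1-HIT; vc=[13,12,29]
#14 0x57→b21/s1 L1-HIT; vc=[13,12,29]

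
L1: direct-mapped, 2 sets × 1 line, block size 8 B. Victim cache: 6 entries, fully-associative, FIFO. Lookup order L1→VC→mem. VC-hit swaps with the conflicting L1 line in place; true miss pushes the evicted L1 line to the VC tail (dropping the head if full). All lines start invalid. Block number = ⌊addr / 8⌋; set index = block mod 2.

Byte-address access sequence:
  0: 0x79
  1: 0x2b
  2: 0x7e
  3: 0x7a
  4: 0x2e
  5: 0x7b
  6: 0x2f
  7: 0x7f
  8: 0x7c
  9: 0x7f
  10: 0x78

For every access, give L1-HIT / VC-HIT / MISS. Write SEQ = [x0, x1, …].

#0 0x79→b15/s1 MISS; vc=[]
#1 0x2b→b5/s1 MISS; vc=[15]
#2 0x7e→b15/s1 VC-HIT; vc=[5]
#3 0x7a→b15/s1 L1-HIT; vc=[5]
#4 0x2e→b5/s1 VC-HIT; vc=[15]
#5 0x7b→b15/s1 VC-HIT; vc=[5]
#6 0x2f→b5/s1 VC-HIT; vc=[15]
#7 0x7f→b15/s1 VC-HIT; vc=[5]
#8 0x7c→b15/s1 L1-HIT; vc=[5]
#9 0x7f→b15/s1 L1-HIT; vc=[5]
#10 0x78→b15/s1 L1-HIT; vc=[5]

SEQ = [MISS, MISS, VC-HIT, L1-HIT, VC-HIT, VC-HIT, VC-HIT, VC-HIT, L1-HIT, L1-HIT, L1-HIT]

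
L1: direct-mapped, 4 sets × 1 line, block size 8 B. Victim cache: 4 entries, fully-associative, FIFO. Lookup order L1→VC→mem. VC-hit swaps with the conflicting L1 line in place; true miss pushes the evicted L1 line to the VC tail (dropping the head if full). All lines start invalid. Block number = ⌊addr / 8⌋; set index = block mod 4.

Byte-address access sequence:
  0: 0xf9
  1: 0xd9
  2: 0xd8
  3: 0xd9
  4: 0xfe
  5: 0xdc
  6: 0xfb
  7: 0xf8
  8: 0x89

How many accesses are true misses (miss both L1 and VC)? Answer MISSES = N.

  [0] addr=0xf9 blk=31 s=3: MISS | VC []
  [1] addr=0xd9 blk=27 s=3: MISS | VC [31]
  [2] addr=0xd8 blk=27 s=3: L1-HIT | VC [31]
  [3] addr=0xd9 blk=27 s=3: L1-HIT | VC [31]
  [4] addr=0xfe blk=31 s=3: VC-HIT | VC [27]
  [5] addr=0xdc blk=27 s=3: VC-HIT | VC [31]
  [6] addr=0xfb blk=31 s=3: VC-HIT | VC [27]
  [7] addr=0xf8 blk=31 s=3: L1-HIT | VC [27]
  [8] addr=0x89 blk=17 s=1: MISS | VC [27]

MISSES = 3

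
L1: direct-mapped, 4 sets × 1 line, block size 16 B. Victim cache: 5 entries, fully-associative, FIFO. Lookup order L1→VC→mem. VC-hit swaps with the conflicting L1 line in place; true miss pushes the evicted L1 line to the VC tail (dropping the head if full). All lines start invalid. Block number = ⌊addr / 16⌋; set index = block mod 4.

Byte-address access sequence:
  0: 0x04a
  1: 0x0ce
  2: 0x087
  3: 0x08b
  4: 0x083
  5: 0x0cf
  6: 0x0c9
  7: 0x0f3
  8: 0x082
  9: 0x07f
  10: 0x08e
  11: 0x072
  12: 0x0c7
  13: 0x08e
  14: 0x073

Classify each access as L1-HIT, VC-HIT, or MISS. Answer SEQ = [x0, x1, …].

0: 0x4a (blk 4, set 0) → MISS  vc=[]
1: 0xce (blk 12, set 0) → MISS  vc=[4]
2: 0x87 (blk 8, set 0) → MISS  vc=[4, 12]
3: 0x8b (blk 8, set 0) → L1-HIT  vc=[4, 12]
4: 0x83 (blk 8, set 0) → L1-HIT  vc=[4, 12]
5: 0xcf (blk 12, set 0) → VC-HIT  vc=[4, 8]
6: 0xc9 (blk 12, set 0) → L1-HIT  vc=[4, 8]
7: 0xf3 (blk 15, set 3) → MISS  vc=[4, 8]
8: 0x82 (blk 8, set 0) → VC-HIT  vc=[4, 12]
9: 0x7f (blk 7, set 3) → MISS  vc=[4, 12, 15]
10: 0x8e (blk 8, set 0) → L1-HIT  vc=[4, 12, 15]
11: 0x72 (blk 7, set 3) → L1-HIT  vc=[4, 12, 15]
12: 0xc7 (blk 12, set 0) → VC-HIT  vc=[4, 8, 15]
13: 0x8e (blk 8, set 0) → VC-HIT  vc=[4, 12, 15]
14: 0x73 (blk 7, set 3) → L1-HIT  vc=[4, 12, 15]

SEQ = [MISS, MISS, MISS, L1-HIT, L1-HIT, VC-HIT, L1-HIT, MISS, VC-HIT, MISS, L1-HIT, L1-HIT, VC-HIT, VC-HIT, L1-HIT]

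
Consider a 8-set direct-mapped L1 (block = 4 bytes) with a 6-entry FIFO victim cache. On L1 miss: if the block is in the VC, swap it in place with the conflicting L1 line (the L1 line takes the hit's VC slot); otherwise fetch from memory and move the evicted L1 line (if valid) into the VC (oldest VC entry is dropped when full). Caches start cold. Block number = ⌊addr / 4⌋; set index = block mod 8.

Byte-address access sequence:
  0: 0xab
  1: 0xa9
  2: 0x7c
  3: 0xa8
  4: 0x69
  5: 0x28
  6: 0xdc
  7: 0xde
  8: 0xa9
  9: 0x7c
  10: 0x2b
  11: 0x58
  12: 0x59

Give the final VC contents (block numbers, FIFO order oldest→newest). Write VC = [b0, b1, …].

#0 0xab→b42/s2 MISS; vc=[]
#1 0xa9→b42/s2 L1-HIT; vc=[]
#2 0x7c→b31/s7 MISS; vc=[]
#3 0xa8→b42/s2 L1-HIT; vc=[]
#4 0x69→b26/s2 MISS; vc=[42]
#5 0x28→b10/s2 MISS; vc=[42,26]
#6 0xdc→b55/s7 MISS; vc=[42,26,31]
#7 0xde→b55/s7 L1-HIT; vc=[42,26,31]
#8 0xa9→b42/s2 VC-HIT; vc=[10,26,31]
#9 0x7c→b31/s7 VC-HIT; vc=[10,26,55]
#10 0x2b→b10/s2 VC-HIT; vc=[42,26,55]
#11 0x58→b22/s6 MISS; vc=[42,26,55]
#12 0x59→b22/s6 L1-HIT; vc=[42,26,55]

VC = [42, 26, 55]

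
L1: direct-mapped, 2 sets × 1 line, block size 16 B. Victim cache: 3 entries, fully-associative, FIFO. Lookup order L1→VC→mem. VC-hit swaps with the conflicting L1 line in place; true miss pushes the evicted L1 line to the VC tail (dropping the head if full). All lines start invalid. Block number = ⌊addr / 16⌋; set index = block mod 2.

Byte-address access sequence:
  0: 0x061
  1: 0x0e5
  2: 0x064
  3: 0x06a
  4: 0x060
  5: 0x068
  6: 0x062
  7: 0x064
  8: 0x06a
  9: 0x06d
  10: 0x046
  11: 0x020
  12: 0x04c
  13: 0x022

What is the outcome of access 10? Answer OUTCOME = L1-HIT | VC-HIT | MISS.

OUTCOME = MISS

  [0] addr=0x61 blk=6 s=0: MISS | VC []
  [1] addr=0xe5 blk=14 s=0: MISS | VC [6]
  [2] addr=0x64 blk=6 s=0: VC-HIT | VC [14]
  [3] addr=0x6a blk=6 s=0: L1-HIT | VC [14]
  [4] addr=0x60 blk=6 s=0: L1-HIT | VC [14]
  [5] addr=0x68 blk=6 s=0: L1-HIT | VC [14]
  [6] addr=0x62 blk=6 s=0: L1-HIT | VC [14]
  [7] addr=0x64 blk=6 s=0: L1-HIT | VC [14]
  [8] addr=0x6a blk=6 s=0: L1-HIT | VC [14]
  [9] addr=0x6d blk=6 s=0: L1-HIT | VC [14]
  [10] addr=0x46 blk=4 s=0: MISS | VC [14, 6]
  [11] addr=0x20 blk=2 s=0: MISS | VC [14, 6, 4]
  [12] addr=0x4c blk=4 s=0: VC-HIT | VC [14, 6, 2]
  [13] addr=0x22 blk=2 s=0: VC-HIT | VC [14, 6, 4]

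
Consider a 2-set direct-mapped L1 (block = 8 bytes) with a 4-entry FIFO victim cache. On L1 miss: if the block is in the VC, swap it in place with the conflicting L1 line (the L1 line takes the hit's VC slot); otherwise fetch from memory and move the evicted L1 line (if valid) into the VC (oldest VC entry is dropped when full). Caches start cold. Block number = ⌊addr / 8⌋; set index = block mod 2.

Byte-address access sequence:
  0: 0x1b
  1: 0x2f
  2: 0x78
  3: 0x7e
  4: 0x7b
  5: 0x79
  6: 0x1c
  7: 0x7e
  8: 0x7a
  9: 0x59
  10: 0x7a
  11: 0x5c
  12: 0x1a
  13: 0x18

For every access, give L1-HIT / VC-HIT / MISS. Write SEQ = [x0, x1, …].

SEQ = [MISS, MISS, MISS, L1-HIT, L1-HIT, L1-HIT, VC-HIT, VC-HIT, L1-HIT, MISS, VC-HIT, VC-HIT, VC-HIT, L1-HIT]

0: 0x1b (blk 3, set 1) → MISS  vc=[]
1: 0x2f (blk 5, set 1) → MISS  vc=[3]
2: 0x78 (blk 15, set 1) → MISS  vc=[3, 5]
3: 0x7e (blk 15, set 1) → L1-HIT  vc=[3, 5]
4: 0x7b (blk 15, set 1) → L1-HIT  vc=[3, 5]
5: 0x79 (blk 15, set 1) → L1-HIT  vc=[3, 5]
6: 0x1c (blk 3, set 1) → VC-HIT  vc=[15, 5]
7: 0x7e (blk 15, set 1) → VC-HIT  vc=[3, 5]
8: 0x7a (blk 15, set 1) → L1-HIT  vc=[3, 5]
9: 0x59 (blk 11, set 1) → MISS  vc=[3, 5, 15]
10: 0x7a (blk 15, set 1) → VC-HIT  vc=[3, 5, 11]
11: 0x5c (blk 11, set 1) → VC-HIT  vc=[3, 5, 15]
12: 0x1a (blk 3, set 1) → VC-HIT  vc=[11, 5, 15]
13: 0x18 (blk 3, set 1) → L1-HIT  vc=[11, 5, 15]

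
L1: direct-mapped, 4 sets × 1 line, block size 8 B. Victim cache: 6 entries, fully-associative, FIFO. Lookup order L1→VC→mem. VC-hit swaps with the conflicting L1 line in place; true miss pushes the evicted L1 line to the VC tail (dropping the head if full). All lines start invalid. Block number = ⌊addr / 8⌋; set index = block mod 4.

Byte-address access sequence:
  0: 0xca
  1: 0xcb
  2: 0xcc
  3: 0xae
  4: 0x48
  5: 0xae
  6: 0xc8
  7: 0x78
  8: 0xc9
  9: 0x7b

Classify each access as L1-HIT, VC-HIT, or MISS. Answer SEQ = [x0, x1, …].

0: 0xca (blk 25, set 1) → MISS  vc=[]
1: 0xcb (blk 25, set 1) → L1-HIT  vc=[]
2: 0xcc (blk 25, set 1) → L1-HIT  vc=[]
3: 0xae (blk 21, set 1) → MISS  vc=[25]
4: 0x48 (blk 9, set 1) → MISS  vc=[25, 21]
5: 0xae (blk 21, set 1) → VC-HIT  vc=[25, 9]
6: 0xc8 (blk 25, set 1) → VC-HIT  vc=[21, 9]
7: 0x78 (blk 15, set 3) → MISS  vc=[21, 9]
8: 0xc9 (blk 25, set 1) → L1-HIT  vc=[21, 9]
9: 0x7b (blk 15, set 3) → L1-HIT  vc=[21, 9]

SEQ = [MISS, L1-HIT, L1-HIT, MISS, MISS, VC-HIT, VC-HIT, MISS, L1-HIT, L1-HIT]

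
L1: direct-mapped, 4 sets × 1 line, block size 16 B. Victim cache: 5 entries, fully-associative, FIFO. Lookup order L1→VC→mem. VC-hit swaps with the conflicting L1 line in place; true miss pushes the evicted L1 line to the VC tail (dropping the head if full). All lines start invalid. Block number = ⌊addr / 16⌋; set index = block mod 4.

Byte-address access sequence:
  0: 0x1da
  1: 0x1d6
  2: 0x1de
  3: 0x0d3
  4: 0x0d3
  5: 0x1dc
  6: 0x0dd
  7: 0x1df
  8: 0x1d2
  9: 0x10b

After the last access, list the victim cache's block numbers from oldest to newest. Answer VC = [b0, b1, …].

  [0] addr=0x1da blk=29 s=1: MISS | VC []
  [1] addr=0x1d6 blk=29 s=1: L1-HIT | VC []
  [2] addr=0x1de blk=29 s=1: L1-HIT | VC []
  [3] addr=0xd3 blk=13 s=1: MISS | VC [29]
  [4] addr=0xd3 blk=13 s=1: L1-HIT | VC [29]
  [5] addr=0x1dc blk=29 s=1: VC-HIT | VC [13]
  [6] addr=0xdd blk=13 s=1: VC-HIT | VC [29]
  [7] addr=0x1df blk=29 s=1: VC-HIT | VC [13]
  [8] addr=0x1d2 blk=29 s=1: L1-HIT | VC [13]
  [9] addr=0x10b blk=16 s=0: MISS | VC [13]

VC = [13]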